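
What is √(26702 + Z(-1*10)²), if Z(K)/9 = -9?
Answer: √33263 ≈ 182.38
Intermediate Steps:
Z(K) = -81 (Z(K) = 9*(-9) = -81)
√(26702 + Z(-1*10)²) = √(26702 + (-81)²) = √(26702 + 6561) = √33263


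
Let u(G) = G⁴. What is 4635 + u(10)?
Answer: 14635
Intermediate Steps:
4635 + u(10) = 4635 + 10⁴ = 4635 + 10000 = 14635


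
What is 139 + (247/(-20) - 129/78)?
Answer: 32499/260 ≈ 125.00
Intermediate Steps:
139 + (247/(-20) - 129/78) = 139 + (247*(-1/20) - 129*1/78) = 139 + (-247/20 - 43/26) = 139 - 3641/260 = 32499/260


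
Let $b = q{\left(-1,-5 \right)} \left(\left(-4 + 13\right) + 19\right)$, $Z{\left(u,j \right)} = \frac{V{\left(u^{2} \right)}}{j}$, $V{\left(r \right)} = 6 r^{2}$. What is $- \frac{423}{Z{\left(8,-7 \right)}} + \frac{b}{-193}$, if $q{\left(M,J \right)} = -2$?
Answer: $\frac{649243}{1581056} \approx 0.41064$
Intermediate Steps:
$Z{\left(u,j \right)} = \frac{6 u^{4}}{j}$ ($Z{\left(u,j \right)} = \frac{6 \left(u^{2}\right)^{2}}{j} = \frac{6 u^{4}}{j}$)
$b = -56$ ($b = - 2 \left(\left(-4 + 13\right) + 19\right) = - 2 \left(9 + 19\right) = \left(-2\right) 28 = -56$)
$- \frac{423}{Z{\left(8,-7 \right)}} + \frac{b}{-193} = - \frac{423}{6 \frac{1}{-7} \cdot 8^{4}} - \frac{56}{-193} = - \frac{423}{6 \left(- \frac{1}{7}\right) 4096} - - \frac{56}{193} = - \frac{423}{- \frac{24576}{7}} + \frac{56}{193} = \left(-423\right) \left(- \frac{7}{24576}\right) + \frac{56}{193} = \frac{987}{8192} + \frac{56}{193} = \frac{649243}{1581056}$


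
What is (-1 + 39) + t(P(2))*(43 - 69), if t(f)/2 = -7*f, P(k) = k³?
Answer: 2950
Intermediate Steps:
t(f) = -14*f (t(f) = 2*(-7*f) = -14*f)
(-1 + 39) + t(P(2))*(43 - 69) = (-1 + 39) + (-14*2³)*(43 - 69) = 38 - 14*8*(-26) = 38 - 112*(-26) = 38 + 2912 = 2950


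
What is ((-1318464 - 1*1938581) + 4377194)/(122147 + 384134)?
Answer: 1120149/506281 ≈ 2.2125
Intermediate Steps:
((-1318464 - 1*1938581) + 4377194)/(122147 + 384134) = ((-1318464 - 1938581) + 4377194)/506281 = (-3257045 + 4377194)*(1/506281) = 1120149*(1/506281) = 1120149/506281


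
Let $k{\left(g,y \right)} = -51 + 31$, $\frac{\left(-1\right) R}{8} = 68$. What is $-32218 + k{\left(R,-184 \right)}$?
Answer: $-32238$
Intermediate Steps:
$R = -544$ ($R = \left(-8\right) 68 = -544$)
$k{\left(g,y \right)} = -20$
$-32218 + k{\left(R,-184 \right)} = -32218 - 20 = -32238$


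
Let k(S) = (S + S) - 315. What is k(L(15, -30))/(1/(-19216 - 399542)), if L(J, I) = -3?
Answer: 134421318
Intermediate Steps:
k(S) = -315 + 2*S (k(S) = 2*S - 315 = -315 + 2*S)
k(L(15, -30))/(1/(-19216 - 399542)) = (-315 + 2*(-3))/(1/(-19216 - 399542)) = (-315 - 6)/(1/(-418758)) = -321/(-1/418758) = -321*(-418758) = 134421318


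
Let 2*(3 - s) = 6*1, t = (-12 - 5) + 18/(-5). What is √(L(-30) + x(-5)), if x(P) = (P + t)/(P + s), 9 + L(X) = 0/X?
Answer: I*√97/5 ≈ 1.9698*I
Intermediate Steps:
L(X) = -9 (L(X) = -9 + 0/X = -9 + 0 = -9)
t = -103/5 (t = -17 + 18*(-⅕) = -17 - 18/5 = -103/5 ≈ -20.600)
s = 0 (s = 3 - 3 = 0)
x(P) = (-103/5 + P)/P (x(P) = (P - 103/5)/(P + 0) = (-103/5 + P)/P)
√(L(-30) + x(-5)) = √(-9 + (-103/5 - 5)/(-5)) = √(-9 - ⅕*(-128/5)) = √(-9 + 128/25) = √(-97/25) = I*√97/5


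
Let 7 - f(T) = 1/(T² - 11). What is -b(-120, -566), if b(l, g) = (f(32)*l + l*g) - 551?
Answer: -67393997/1013 ≈ -66529.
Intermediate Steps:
f(T) = 7 - 1/(-11 + T²) (f(T) = 7 - 1/(T² - 11) = 7 - 1/(-11 + T²))
b(l, g) = -551 + 7090*l/1013 + g*l (b(l, g) = (((-78 + 7*32²)/(-11 + 32²))*l + l*g) - 551 = (((-78 + 7*1024)/(-11 + 1024))*l + g*l) - 551 = (((-78 + 7168)/1013)*l + g*l) - 551 = (((1/1013)*7090)*l + g*l) - 551 = (7090*l/1013 + g*l) - 551 = -551 + 7090*l/1013 + g*l)
-b(-120, -566) = -(-551 + (7090/1013)*(-120) - 566*(-120)) = -(-551 - 850800/1013 + 67920) = -1*67393997/1013 = -67393997/1013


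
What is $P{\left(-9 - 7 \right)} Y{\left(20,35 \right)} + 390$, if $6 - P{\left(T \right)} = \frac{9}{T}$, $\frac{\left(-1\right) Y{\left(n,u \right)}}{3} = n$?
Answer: $- \frac{15}{4} \approx -3.75$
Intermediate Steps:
$Y{\left(n,u \right)} = - 3 n$
$P{\left(T \right)} = 6 - \frac{9}{T}$
$P{\left(-9 - 7 \right)} Y{\left(20,35 \right)} + 390 = \left(6 - \frac{9}{-9 - 7}\right) \left(\left(-3\right) 20\right) + 390 = \left(6 - \frac{9}{-16}\right) \left(-60\right) + 390 = \left(6 - - \frac{9}{16}\right) \left(-60\right) + 390 = \left(6 + \frac{9}{16}\right) \left(-60\right) + 390 = \frac{105}{16} \left(-60\right) + 390 = - \frac{1575}{4} + 390 = - \frac{15}{4}$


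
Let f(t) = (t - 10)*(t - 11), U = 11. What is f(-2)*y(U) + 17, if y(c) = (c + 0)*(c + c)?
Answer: 37769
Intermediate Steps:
y(c) = 2*c² (y(c) = c*(2*c) = 2*c²)
f(t) = (-11 + t)*(-10 + t) (f(t) = (-10 + t)*(-11 + t) = (-11 + t)*(-10 + t))
f(-2)*y(U) + 17 = (110 + (-2)² - 21*(-2))*(2*11²) + 17 = (110 + 4 + 42)*(2*121) + 17 = 156*242 + 17 = 37752 + 17 = 37769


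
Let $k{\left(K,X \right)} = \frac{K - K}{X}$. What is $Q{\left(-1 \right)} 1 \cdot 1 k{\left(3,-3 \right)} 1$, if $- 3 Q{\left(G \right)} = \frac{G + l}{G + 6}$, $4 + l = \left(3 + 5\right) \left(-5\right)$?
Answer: $0$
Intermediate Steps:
$l = -44$ ($l = -4 + \left(3 + 5\right) \left(-5\right) = -4 + 8 \left(-5\right) = -4 - 40 = -44$)
$k{\left(K,X \right)} = 0$ ($k{\left(K,X \right)} = \frac{0}{X} = 0$)
$Q{\left(G \right)} = - \frac{-44 + G}{3 \left(6 + G\right)}$ ($Q{\left(G \right)} = - \frac{\left(G - 44\right) \frac{1}{G + 6}}{3} = - \frac{\left(-44 + G\right) \frac{1}{6 + G}}{3} = - \frac{\frac{1}{6 + G} \left(-44 + G\right)}{3} = - \frac{-44 + G}{3 \left(6 + G\right)}$)
$Q{\left(-1 \right)} 1 \cdot 1 k{\left(3,-3 \right)} 1 = \frac{44 - -1}{3 \left(6 - 1\right)} 1 \cdot 1 \cdot 0 \cdot 1 = \frac{44 + 1}{3 \cdot 5} \cdot 1 \cdot 1 \cdot 0 \cdot 1 = \frac{1}{3} \cdot \frac{1}{5} \cdot 45 \cdot 1 \cdot 1 \cdot 0 \cdot 1 = 3 \cdot 1 \cdot 1 \cdot 0 \cdot 1 = 3 \cdot 1 \cdot 0 \cdot 1 = 3 \cdot 0 \cdot 1 = 0 \cdot 1 = 0$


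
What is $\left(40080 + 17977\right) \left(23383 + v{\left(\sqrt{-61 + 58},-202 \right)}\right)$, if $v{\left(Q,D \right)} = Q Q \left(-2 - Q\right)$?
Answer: $1357895173 + 174171 i \sqrt{3} \approx 1.3579 \cdot 10^{9} + 3.0167 \cdot 10^{5} i$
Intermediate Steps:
$v{\left(Q,D \right)} = Q^{2} \left(-2 - Q\right)$
$\left(40080 + 17977\right) \left(23383 + v{\left(\sqrt{-61 + 58},-202 \right)}\right) = \left(40080 + 17977\right) \left(23383 + \left(\sqrt{-61 + 58}\right)^{2} \left(-2 - \sqrt{-61 + 58}\right)\right) = 58057 \left(23383 + \left(\sqrt{-3}\right)^{2} \left(-2 - \sqrt{-3}\right)\right) = 58057 \left(23383 + \left(i \sqrt{3}\right)^{2} \left(-2 - i \sqrt{3}\right)\right) = 58057 \left(23383 - 3 \left(-2 - i \sqrt{3}\right)\right) = 58057 \left(23383 + \left(6 + 3 i \sqrt{3}\right)\right) = 58057 \left(23389 + 3 i \sqrt{3}\right) = 1357895173 + 174171 i \sqrt{3}$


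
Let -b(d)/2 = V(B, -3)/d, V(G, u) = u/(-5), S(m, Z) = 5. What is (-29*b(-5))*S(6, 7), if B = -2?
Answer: -174/5 ≈ -34.800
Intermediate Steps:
V(G, u) = -u/5 (V(G, u) = u*(-1/5) = -u/5)
b(d) = -6/(5*d) (b(d) = -2*(-1/5*(-3))/d = -6/(5*d))
(-29*b(-5))*S(6, 7) = -(-174)/(5*(-5))*5 = -(-174)*(-1)/(5*5)*5 = -29*6/25*5 = -174/25*5 = -174/5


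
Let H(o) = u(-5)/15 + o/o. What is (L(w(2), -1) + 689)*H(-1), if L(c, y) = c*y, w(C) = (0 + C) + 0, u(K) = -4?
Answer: 2519/5 ≈ 503.80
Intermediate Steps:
w(C) = C (w(C) = C + 0 = C)
H(o) = 11/15 (H(o) = -4/15 + o/o = -4*1/15 + 1 = -4/15 + 1 = 11/15)
(L(w(2), -1) + 689)*H(-1) = (2*(-1) + 689)*(11/15) = (-2 + 689)*(11/15) = 687*(11/15) = 2519/5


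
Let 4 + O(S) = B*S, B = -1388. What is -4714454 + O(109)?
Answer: -4865750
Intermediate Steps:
O(S) = -4 - 1388*S
-4714454 + O(109) = -4714454 + (-4 - 1388*109) = -4714454 + (-4 - 151292) = -4714454 - 151296 = -4865750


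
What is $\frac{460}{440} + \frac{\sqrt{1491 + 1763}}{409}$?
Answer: $\frac{23}{22} + \frac{\sqrt{3254}}{409} \approx 1.1849$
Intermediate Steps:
$\frac{460}{440} + \frac{\sqrt{1491 + 1763}}{409} = 460 \cdot \frac{1}{440} + \sqrt{3254} \cdot \frac{1}{409} = \frac{23}{22} + \frac{\sqrt{3254}}{409}$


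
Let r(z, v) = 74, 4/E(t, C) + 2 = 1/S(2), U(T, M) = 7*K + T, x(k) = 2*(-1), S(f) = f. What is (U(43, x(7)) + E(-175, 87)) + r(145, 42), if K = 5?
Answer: 448/3 ≈ 149.33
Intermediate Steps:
x(k) = -2
U(T, M) = 35 + T (U(T, M) = 7*5 + T = 35 + T)
E(t, C) = -8/3 (E(t, C) = 4/(-2 + 1/2) = 4/(-2 + ½) = 4/(-3/2) = 4*(-⅔) = -8/3)
(U(43, x(7)) + E(-175, 87)) + r(145, 42) = ((35 + 43) - 8/3) + 74 = (78 - 8/3) + 74 = 226/3 + 74 = 448/3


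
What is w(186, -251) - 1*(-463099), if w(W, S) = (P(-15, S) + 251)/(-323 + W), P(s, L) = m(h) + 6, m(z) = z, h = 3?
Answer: 63444303/137 ≈ 4.6310e+5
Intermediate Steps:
P(s, L) = 9 (P(s, L) = 3 + 6 = 9)
w(W, S) = 260/(-323 + W) (w(W, S) = (9 + 251)/(-323 + W) = 260/(-323 + W))
w(186, -251) - 1*(-463099) = 260/(-323 + 186) - 1*(-463099) = 260/(-137) + 463099 = 260*(-1/137) + 463099 = -260/137 + 463099 = 63444303/137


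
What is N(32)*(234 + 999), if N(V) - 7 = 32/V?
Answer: 9864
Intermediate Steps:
N(V) = 7 + 32/V
N(32)*(234 + 999) = (7 + 32/32)*(234 + 999) = (7 + 32*(1/32))*1233 = (7 + 1)*1233 = 8*1233 = 9864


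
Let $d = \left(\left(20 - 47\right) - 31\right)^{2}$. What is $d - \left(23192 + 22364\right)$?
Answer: $-42192$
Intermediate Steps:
$d = 3364$ ($d = \left(\left(20 - 47\right) - 31\right)^{2} = \left(-27 - 31\right)^{2} = \left(-58\right)^{2} = 3364$)
$d - \left(23192 + 22364\right) = 3364 - \left(23192 + 22364\right) = 3364 - 45556 = -42192$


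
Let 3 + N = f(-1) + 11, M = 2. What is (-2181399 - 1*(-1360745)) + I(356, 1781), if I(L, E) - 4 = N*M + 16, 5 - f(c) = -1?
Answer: -820606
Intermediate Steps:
f(c) = 6 (f(c) = 5 - 1*(-1) = 5 + 1 = 6)
N = 14 (N = -3 + (6 + 11) = -3 + 17 = 14)
I(L, E) = 48 (I(L, E) = 4 + (14*2 + 16) = 4 + (28 + 16) = 4 + 44 = 48)
(-2181399 - 1*(-1360745)) + I(356, 1781) = (-2181399 - 1*(-1360745)) + 48 = (-2181399 + 1360745) + 48 = -820654 + 48 = -820606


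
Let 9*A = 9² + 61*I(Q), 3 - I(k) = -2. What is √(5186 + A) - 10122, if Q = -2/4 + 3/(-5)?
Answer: -10122 + 2*√11765/3 ≈ -10050.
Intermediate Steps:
Q = -11/10 (Q = -2*¼ + 3*(-⅕) = -½ - ⅗ = -11/10 ≈ -1.1000)
I(k) = 5 (I(k) = 3 - 1*(-2) = 3 + 2 = 5)
A = 386/9 (A = (9² + 61*5)/9 = (81 + 305)/9 = (⅑)*386 = 386/9 ≈ 42.889)
√(5186 + A) - 10122 = √(5186 + 386/9) - 10122 = √(47060/9) - 10122 = 2*√11765/3 - 10122 = -10122 + 2*√11765/3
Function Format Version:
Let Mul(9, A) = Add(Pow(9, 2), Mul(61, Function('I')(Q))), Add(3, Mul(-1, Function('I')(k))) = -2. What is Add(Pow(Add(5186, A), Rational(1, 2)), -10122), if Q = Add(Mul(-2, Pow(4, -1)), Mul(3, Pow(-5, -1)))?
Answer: Add(-10122, Mul(Rational(2, 3), Pow(11765, Rational(1, 2)))) ≈ -10050.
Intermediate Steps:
Q = Rational(-11, 10) (Q = Add(Mul(-2, Rational(1, 4)), Mul(3, Rational(-1, 5))) = Add(Rational(-1, 2), Rational(-3, 5)) = Rational(-11, 10) ≈ -1.1000)
Function('I')(k) = 5 (Function('I')(k) = Add(3, Mul(-1, -2)) = Add(3, 2) = 5)
A = Rational(386, 9) (A = Mul(Rational(1, 9), Add(Pow(9, 2), Mul(61, 5))) = Mul(Rational(1, 9), Add(81, 305)) = Mul(Rational(1, 9), 386) = Rational(386, 9) ≈ 42.889)
Add(Pow(Add(5186, A), Rational(1, 2)), -10122) = Add(Pow(Add(5186, Rational(386, 9)), Rational(1, 2)), -10122) = Add(Pow(Rational(47060, 9), Rational(1, 2)), -10122) = Add(Mul(Rational(2, 3), Pow(11765, Rational(1, 2))), -10122) = Add(-10122, Mul(Rational(2, 3), Pow(11765, Rational(1, 2))))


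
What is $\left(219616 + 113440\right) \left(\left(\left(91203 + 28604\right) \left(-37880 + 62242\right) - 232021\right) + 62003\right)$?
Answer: $972046622442496$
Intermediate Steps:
$\left(219616 + 113440\right) \left(\left(\left(91203 + 28604\right) \left(-37880 + 62242\right) - 232021\right) + 62003\right) = 333056 \left(\left(119807 \cdot 24362 - 232021\right) + 62003\right) = 333056 \left(\left(2918738134 - 232021\right) + 62003\right) = 333056 \left(2918506113 + 62003\right) = 333056 \cdot 2918568116 = 972046622442496$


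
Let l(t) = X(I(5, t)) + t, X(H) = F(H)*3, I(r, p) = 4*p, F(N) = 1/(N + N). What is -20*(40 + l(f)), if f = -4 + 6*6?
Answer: -92175/64 ≈ -1440.2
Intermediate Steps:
F(N) = 1/(2*N)
f = 32 (f = -4 + 36 = 32)
X(H) = 3/(2*H) (X(H) = (1/(2*H))*3 = 3/(2*H))
l(t) = t + 3/(8*t) (l(t) = 3/(2*((4*t))) + t = 3*(1/(4*t))/2 + t = 3/(8*t) + t = t + 3/(8*t))
-20*(40 + l(f)) = -20*(40 + (32 + (3/8)/32)) = -20*(40 + (32 + (3/8)*(1/32))) = -20*(40 + (32 + 3/256)) = -20*(40 + 8195/256) = -20*18435/256 = -92175/64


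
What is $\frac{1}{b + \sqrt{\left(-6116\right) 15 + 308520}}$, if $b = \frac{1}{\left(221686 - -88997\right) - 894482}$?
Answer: $\frac{583799}{73883235431088779} + \frac{681642544802 \sqrt{54195}}{73883235431088779} \approx 0.0021478$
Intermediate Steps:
$b = - \frac{1}{583799}$ ($b = \frac{1}{\left(221686 + 88997\right) - 894482} = \frac{1}{310683 - 894482} = \frac{1}{-583799} = - \frac{1}{583799} \approx -1.7129 \cdot 10^{-6}$)
$\frac{1}{b + \sqrt{\left(-6116\right) 15 + 308520}} = \frac{1}{- \frac{1}{583799} + \sqrt{\left(-6116\right) 15 + 308520}} = \frac{1}{- \frac{1}{583799} + \sqrt{-91740 + 308520}} = \frac{1}{- \frac{1}{583799} + \sqrt{216780}} = \frac{1}{- \frac{1}{583799} + 2 \sqrt{54195}}$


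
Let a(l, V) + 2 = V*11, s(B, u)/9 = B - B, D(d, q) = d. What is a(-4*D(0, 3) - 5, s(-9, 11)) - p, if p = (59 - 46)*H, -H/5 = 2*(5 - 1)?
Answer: 518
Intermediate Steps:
H = -40 (H = -10*(5 - 1) = -10*4 = -5*8 = -40)
s(B, u) = 0 (s(B, u) = 9*(B - B) = 9*0 = 0)
p = -520 (p = (59 - 46)*(-40) = 13*(-40) = -520)
a(l, V) = -2 + 11*V (a(l, V) = -2 + V*11 = -2 + 11*V)
a(-4*D(0, 3) - 5, s(-9, 11)) - p = (-2 + 11*0) - 1*(-520) = (-2 + 0) + 520 = -2 + 520 = 518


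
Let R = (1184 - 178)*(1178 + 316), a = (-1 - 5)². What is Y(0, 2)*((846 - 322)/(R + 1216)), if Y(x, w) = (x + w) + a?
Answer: 4978/376045 ≈ 0.013238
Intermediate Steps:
a = 36 (a = (-6)² = 36)
R = 1502964 (R = 1006*1494 = 1502964)
Y(x, w) = 36 + w + x (Y(x, w) = (x + w) + 36 = (w + x) + 36 = 36 + w + x)
Y(0, 2)*((846 - 322)/(R + 1216)) = (36 + 2 + 0)*((846 - 322)/(1502964 + 1216)) = 38*(524/1504180) = 38*(524*(1/1504180)) = 38*(131/376045) = 4978/376045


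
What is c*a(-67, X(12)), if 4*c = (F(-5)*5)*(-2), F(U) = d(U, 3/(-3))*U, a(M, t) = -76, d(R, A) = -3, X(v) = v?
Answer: 2850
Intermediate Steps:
F(U) = -3*U
c = -75/2 (c = ((-3*(-5)*5)*(-2))/4 = ((15*5)*(-2))/4 = (75*(-2))/4 = (1/4)*(-150) = -75/2 ≈ -37.500)
c*a(-67, X(12)) = -75/2*(-76) = 2850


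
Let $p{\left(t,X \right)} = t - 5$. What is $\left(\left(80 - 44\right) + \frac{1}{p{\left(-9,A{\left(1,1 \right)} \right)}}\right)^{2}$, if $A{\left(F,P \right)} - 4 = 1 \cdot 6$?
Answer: $\frac{253009}{196} \approx 1290.9$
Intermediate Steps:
$A{\left(F,P \right)} = 10$ ($A{\left(F,P \right)} = 4 + 1 \cdot 6 = 4 + 6 = 10$)
$p{\left(t,X \right)} = -5 + t$ ($p{\left(t,X \right)} = t - 5 = -5 + t$)
$\left(\left(80 - 44\right) + \frac{1}{p{\left(-9,A{\left(1,1 \right)} \right)}}\right)^{2} = \left(\left(80 - 44\right) + \frac{1}{-5 - 9}\right)^{2} = \left(36 + \frac{1}{-14}\right)^{2} = \left(36 - \frac{1}{14}\right)^{2} = \left(\frac{503}{14}\right)^{2} = \frac{253009}{196}$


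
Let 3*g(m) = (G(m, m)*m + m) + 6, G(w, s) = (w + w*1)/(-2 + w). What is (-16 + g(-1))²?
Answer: 17161/81 ≈ 211.86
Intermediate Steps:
G(w, s) = 2*w/(-2 + w) (G(w, s) = (w + w)/(-2 + w) = (2*w)/(-2 + w) = 2*w/(-2 + w))
g(m) = 2 + m/3 + 2*m²/(3*(-2 + m)) (g(m) = (((2*m/(-2 + m))*m + m) + 6)/3 = ((2*m²/(-2 + m) + m) + 6)/3 = ((m + 2*m²/(-2 + m)) + 6)/3 = (6 + m + 2*m²/(-2 + m))/3 = 2 + m/3 + 2*m²/(3*(-2 + m)))
(-16 + g(-1))² = (-16 + (-4 + (-1)² + (4/3)*(-1))/(-2 - 1))² = (-16 + (-4 + 1 - 4/3)/(-3))² = (-16 - ⅓*(-13/3))² = (-16 + 13/9)² = (-131/9)² = 17161/81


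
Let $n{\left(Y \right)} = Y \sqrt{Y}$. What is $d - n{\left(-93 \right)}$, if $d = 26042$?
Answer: $26042 + 93 i \sqrt{93} \approx 26042.0 + 896.86 i$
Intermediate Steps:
$n{\left(Y \right)} = Y^{\frac{3}{2}}$
$d - n{\left(-93 \right)} = 26042 - \left(-93\right)^{\frac{3}{2}} = 26042 - - 93 i \sqrt{93} = 26042 + 93 i \sqrt{93}$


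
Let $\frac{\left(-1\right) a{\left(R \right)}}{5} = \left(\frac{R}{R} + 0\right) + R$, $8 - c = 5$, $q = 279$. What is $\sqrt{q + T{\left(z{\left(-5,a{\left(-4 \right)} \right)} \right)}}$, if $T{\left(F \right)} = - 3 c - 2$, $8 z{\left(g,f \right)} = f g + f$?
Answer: $2 \sqrt{67} \approx 16.371$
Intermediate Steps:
$c = 3$ ($c = 8 - 5 = 3$)
$a{\left(R \right)} = -5 - 5 R$ ($a{\left(R \right)} = - 5 \left(\left(\frac{R}{R} + 0\right) + R\right) = - 5 \left(\left(1 + 0\right) + R\right) = - 5 \left(1 + R\right) = -5 - 5 R$)
$z{\left(g,f \right)} = \frac{f}{8} + \frac{f g}{8}$ ($z{\left(g,f \right)} = \frac{f g + f}{8} = \frac{f + f g}{8} = \frac{f}{8} + \frac{f g}{8}$)
$T{\left(F \right)} = -11$ ($T{\left(F \right)} = \left(-3\right) 3 - 2 = -9 - 2 = -11$)
$\sqrt{q + T{\left(z{\left(-5,a{\left(-4 \right)} \right)} \right)}} = \sqrt{279 - 11} = \sqrt{268} = 2 \sqrt{67}$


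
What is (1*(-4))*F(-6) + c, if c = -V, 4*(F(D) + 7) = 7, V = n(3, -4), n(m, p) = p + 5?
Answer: 20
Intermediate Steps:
n(m, p) = 5 + p
V = 1 (V = 5 - 4 = 1)
F(D) = -21/4 (F(D) = -7 + (¼)*7 = -7 + 7/4 = -21/4)
c = -1 (c = -1*1 = -1)
(1*(-4))*F(-6) + c = (1*(-4))*(-21/4) - 1 = -4*(-21/4) - 1 = 21 - 1 = 20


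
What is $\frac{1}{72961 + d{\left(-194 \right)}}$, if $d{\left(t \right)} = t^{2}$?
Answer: $\frac{1}{110597} \approx 9.0418 \cdot 10^{-6}$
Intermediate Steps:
$\frac{1}{72961 + d{\left(-194 \right)}} = \frac{1}{72961 + \left(-194\right)^{2}} = \frac{1}{72961 + 37636} = \frac{1}{110597}$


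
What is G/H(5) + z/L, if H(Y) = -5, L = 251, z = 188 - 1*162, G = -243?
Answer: 61123/1255 ≈ 48.704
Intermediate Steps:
z = 26 (z = 188 - 162 = 26)
G/H(5) + z/L = -243/(-5) + 26/251 = -243*(-1/5) + 26*(1/251) = 243/5 + 26/251 = 61123/1255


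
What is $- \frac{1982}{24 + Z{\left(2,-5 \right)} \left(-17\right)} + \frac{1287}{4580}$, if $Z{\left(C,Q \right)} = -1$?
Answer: $- \frac{9024793}{187780} \approx -48.06$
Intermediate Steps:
$- \frac{1982}{24 + Z{\left(2,-5 \right)} \left(-17\right)} + \frac{1287}{4580} = - \frac{1982}{24 - -17} + \frac{1287}{4580} = - \frac{1982}{24 + 17} + 1287 \cdot \frac{1}{4580} = - \frac{1982}{41} + \frac{1287}{4580} = - \frac{9024793}{187780}$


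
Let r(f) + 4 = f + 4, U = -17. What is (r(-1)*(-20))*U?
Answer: -340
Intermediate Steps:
r(f) = f (r(f) = -4 + (f + 4) = -4 + (4 + f) = f)
(r(-1)*(-20))*U = -1*(-20)*(-17) = 20*(-17) = -340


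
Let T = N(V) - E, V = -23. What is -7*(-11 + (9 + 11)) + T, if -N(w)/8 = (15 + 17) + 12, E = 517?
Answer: -932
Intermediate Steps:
N(w) = -352 (N(w) = -8*((15 + 17) + 12) = -8*(32 + 12) = -8*44 = -352)
T = -869 (T = -352 - 1*517 = -352 - 517 = -869)
-7*(-11 + (9 + 11)) + T = -7*(-11 + (9 + 11)) - 869 = -7*(-11 + 20) - 869 = -7*9 - 869 = -63 - 869 = -932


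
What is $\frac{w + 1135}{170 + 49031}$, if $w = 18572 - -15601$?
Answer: $\frac{35308}{49201} \approx 0.71763$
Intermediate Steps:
$w = 34173$ ($w = 18572 + 15601 = 34173$)
$\frac{w + 1135}{170 + 49031} = \frac{34173 + 1135}{170 + 49031} = \frac{35308}{49201}$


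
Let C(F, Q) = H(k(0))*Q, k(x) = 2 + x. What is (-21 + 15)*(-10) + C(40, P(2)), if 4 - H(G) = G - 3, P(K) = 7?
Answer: 95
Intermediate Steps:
H(G) = 7 - G (H(G) = 4 - (G - 3) = 4 - (-3 + G) = 4 + (3 - G) = 7 - G)
C(F, Q) = 5*Q (C(F, Q) = (7 - (2 + 0))*Q = (7 - 1*2)*Q = (7 - 2)*Q = 5*Q)
(-21 + 15)*(-10) + C(40, P(2)) = (-21 + 15)*(-10) + 5*7 = -6*(-10) + 35 = 60 + 35 = 95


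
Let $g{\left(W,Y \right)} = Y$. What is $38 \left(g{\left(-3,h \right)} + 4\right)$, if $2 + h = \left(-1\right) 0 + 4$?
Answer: $228$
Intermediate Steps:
$h = 2$ ($h = -2 + \left(\left(-1\right) 0 + 4\right) = -2 + \left(0 + 4\right) = -2 + 4 = 2$)
$38 \left(g{\left(-3,h \right)} + 4\right) = 38 \left(2 + 4\right) = 38 \cdot 6 = 228$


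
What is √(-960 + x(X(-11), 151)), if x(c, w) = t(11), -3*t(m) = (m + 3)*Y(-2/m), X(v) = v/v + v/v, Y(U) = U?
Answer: 2*I*√261129/33 ≈ 30.97*I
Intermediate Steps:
X(v) = 2 (X(v) = 1 + 1 = 2)
t(m) = 2*(3 + m)/(3*m) (t(m) = -(m + 3)*(-2/m)/3 = -(3 + m)*(-2/m)/3 = -(-2)*(3 + m)/(3*m) = 2*(3 + m)/(3*m))
x(c, w) = 28/33 (x(c, w) = ⅔ + 2/11 = 28/33)
√(-960 + x(X(-11), 151)) = √(-960 + 28/33) = √(-31652/33) = 2*I*√261129/33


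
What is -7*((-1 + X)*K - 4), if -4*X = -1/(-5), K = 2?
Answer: 427/10 ≈ 42.700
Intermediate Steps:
X = -1/20 (X = -(-1)/(4*(-5)) = -(-1)*(-1)/(4*5) = -1/4*1/5 = -1/20 ≈ -0.050000)
-7*((-1 + X)*K - 4) = -7*((-1 - 1/20)*2 - 4) = -7*(-21/20*2 - 4) = -7*(-21/10 - 4) = -7*(-61/10) = 427/10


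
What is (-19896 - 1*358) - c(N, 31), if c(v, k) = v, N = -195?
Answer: -20059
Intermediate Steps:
(-19896 - 1*358) - c(N, 31) = (-19896 - 1*358) - 1*(-195) = (-19896 - 358) + 195 = -20254 + 195 = -20059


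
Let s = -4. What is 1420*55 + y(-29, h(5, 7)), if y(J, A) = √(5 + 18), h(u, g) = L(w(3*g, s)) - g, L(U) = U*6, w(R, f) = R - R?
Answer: 78100 + √23 ≈ 78105.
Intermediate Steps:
w(R, f) = 0
L(U) = 6*U
h(u, g) = -g (h(u, g) = 6*0 - g = 0 - g = -g)
y(J, A) = √23
1420*55 + y(-29, h(5, 7)) = 1420*55 + √23 = 78100 + √23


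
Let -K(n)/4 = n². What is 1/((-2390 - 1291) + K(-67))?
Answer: -1/21637 ≈ -4.6217e-5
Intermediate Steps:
K(n) = -4*n²
1/((-2390 - 1291) + K(-67)) = 1/((-2390 - 1291) - 4*(-67)²) = 1/(-3681 - 4*4489) = 1/(-3681 - 17956) = 1/(-21637) = -1/21637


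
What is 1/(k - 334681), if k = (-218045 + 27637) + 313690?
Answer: -1/211399 ≈ -4.7304e-6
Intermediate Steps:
k = 123282 (k = -190408 + 313690 = 123282)
1/(k - 334681) = 1/(123282 - 334681) = 1/(-211399) = -1/211399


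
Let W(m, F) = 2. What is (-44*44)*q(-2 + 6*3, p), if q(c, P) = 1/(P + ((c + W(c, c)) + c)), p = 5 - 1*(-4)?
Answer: -1936/43 ≈ -45.023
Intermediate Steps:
p = 9 (p = 5 + 4 = 9)
q(c, P) = 1/(2 + P + 2*c) (q(c, P) = 1/(P + ((c + 2) + c)) = 1/(P + ((2 + c) + c)) = 1/(P + (2 + 2*c)) = 1/(2 + P + 2*c))
(-44*44)*q(-2 + 6*3, p) = (-44*44)/(2 + 9 + 2*(-2 + 6*3)) = -1936/(2 + 9 + 2*(-2 + 18)) = -1936/(2 + 9 + 2*16) = -1936/(2 + 9 + 32) = -1936/43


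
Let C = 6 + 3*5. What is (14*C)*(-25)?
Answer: -7350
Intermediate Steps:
C = 21 (C = 6 + 15 = 21)
(14*C)*(-25) = (14*21)*(-25) = 294*(-25) = -7350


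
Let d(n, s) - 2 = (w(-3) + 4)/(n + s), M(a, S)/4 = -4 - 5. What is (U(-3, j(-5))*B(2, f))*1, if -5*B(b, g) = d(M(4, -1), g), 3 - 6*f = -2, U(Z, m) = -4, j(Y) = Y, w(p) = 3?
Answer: 304/211 ≈ 1.4408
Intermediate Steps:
M(a, S) = -36 (M(a, S) = 4*(-4 - 5) = 4*(-9) = -36)
f = ⅚ (f = ½ - ⅙*(-2) = ½ + ⅓ = ⅚ ≈ 0.83333)
d(n, s) = 2 + 7/(n + s) (d(n, s) = 2 + (3 + 4)/(n + s) = 2 + 7/(n + s))
B(b, g) = -(-65 + 2*g)/(5*(-36 + g)) (B(b, g) = -(7 + 2*(-36) + 2*g)/(5*(-36 + g)) = -(7 - 72 + 2*g)/(5*(-36 + g)) = -(-65 + 2*g)/(5*(-36 + g)))
(U(-3, j(-5))*B(2, f))*1 = -4*(65 - 2*⅚)/(5*(-36 + ⅚))*1 = -4*(65 - 5/3)/(5*(-211/6))*1 = -4*(-6)*190/(5*211*3)*1 = -4*(-76/211)*1 = (304/211)*1 = 304/211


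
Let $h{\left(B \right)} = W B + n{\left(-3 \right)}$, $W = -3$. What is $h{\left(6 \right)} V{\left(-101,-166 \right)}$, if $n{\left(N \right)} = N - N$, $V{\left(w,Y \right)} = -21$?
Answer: $378$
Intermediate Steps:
$n{\left(N \right)} = 0$
$h{\left(B \right)} = - 3 B$ ($h{\left(B \right)} = - 3 B + 0 = - 3 B$)
$h{\left(6 \right)} V{\left(-101,-166 \right)} = \left(-3\right) 6 \left(-21\right) = \left(-18\right) \left(-21\right) = 378$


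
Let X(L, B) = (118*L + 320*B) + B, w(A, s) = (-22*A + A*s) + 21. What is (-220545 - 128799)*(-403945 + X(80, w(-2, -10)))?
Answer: 128286103680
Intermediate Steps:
w(A, s) = 21 - 22*A + A*s
X(L, B) = 118*L + 321*B
(-220545 - 128799)*(-403945 + X(80, w(-2, -10))) = (-220545 - 128799)*(-403945 + (118*80 + 321*(21 - 22*(-2) - 2*(-10)))) = -349344*(-403945 + (9440 + 321*(21 + 44 + 20))) = -349344*(-403945 + (9440 + 321*85)) = -349344*(-403945 + (9440 + 27285)) = -349344*(-403945 + 36725) = -349344*(-367220) = 128286103680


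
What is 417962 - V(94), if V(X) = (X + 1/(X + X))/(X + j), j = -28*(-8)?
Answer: 8329140845/19928 ≈ 4.1796e+5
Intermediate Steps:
j = 224
V(X) = (X + 1/(2*X))/(224 + X) (V(X) = (X + 1/(X + X))/(X + 224) = (X + 1/(2*X))/(224 + X))
417962 - V(94) = 417962 - (½ + 94²)/(94*(224 + 94)) = 417962 - (½ + 8836)/(94*318) = 417962 - 17673/(94*318*2) = 417962 - 1*5891/19928 = 417962 - 5891/19928 = 8329140845/19928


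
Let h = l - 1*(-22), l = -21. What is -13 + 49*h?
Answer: 36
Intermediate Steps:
h = 1 (h = -21 - 1*(-22) = -21 + 22 = 1)
-13 + 49*h = -13 + 49*1 = -13 + 49 = 36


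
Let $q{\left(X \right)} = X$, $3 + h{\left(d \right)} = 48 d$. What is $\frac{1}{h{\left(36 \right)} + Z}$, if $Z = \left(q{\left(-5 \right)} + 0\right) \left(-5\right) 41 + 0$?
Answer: $\frac{1}{2750} \approx 0.00036364$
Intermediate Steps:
$h{\left(d \right)} = -3 + 48 d$
$Z = 1025$ ($Z = \left(-5 + 0\right) \left(-5\right) 41 + 0 = \left(-5\right) \left(-5\right) 41 + 0 = 25 \cdot 41 + 0 = 1025 + 0 = 1025$)
$\frac{1}{h{\left(36 \right)} + Z} = \frac{1}{\left(-3 + 48 \cdot 36\right) + 1025} = \frac{1}{\left(-3 + 1728\right) + 1025} = \frac{1}{1725 + 1025} = \frac{1}{2750}$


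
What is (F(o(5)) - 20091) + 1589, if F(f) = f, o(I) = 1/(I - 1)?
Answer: -74007/4 ≈ -18502.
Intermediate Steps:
o(I) = 1/(-1 + I)
(F(o(5)) - 20091) + 1589 = (1/(-1 + 5) - 20091) + 1589 = (1/4 - 20091) + 1589 = (¼ - 20091) + 1589 = -80363/4 + 1589 = -74007/4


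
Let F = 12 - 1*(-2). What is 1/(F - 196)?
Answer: -1/182 ≈ -0.0054945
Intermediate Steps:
F = 14 (F = 12 + 2 = 14)
1/(F - 196) = 1/(14 - 196) = 1/(-182) = -1/182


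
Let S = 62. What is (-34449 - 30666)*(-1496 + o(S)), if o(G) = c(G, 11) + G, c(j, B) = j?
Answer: 89337780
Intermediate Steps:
o(G) = 2*G (o(G) = G + G = 2*G)
(-34449 - 30666)*(-1496 + o(S)) = (-34449 - 30666)*(-1496 + 2*62) = -65115*(-1496 + 124) = -65115*(-1372) = 89337780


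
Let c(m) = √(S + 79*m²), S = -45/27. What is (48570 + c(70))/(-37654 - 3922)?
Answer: -24285/20788 - √3483885/124728 ≈ -1.1832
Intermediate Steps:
S = -5/3 (S = -45*1/27 = -5/3 ≈ -1.6667)
c(m) = √(-5/3 + 79*m²)
(48570 + c(70))/(-37654 - 3922) = (48570 + √(-15 + 711*70²)/3)/(-37654 - 3922) = (48570 + √(-15 + 711*4900)/3)/(-41576) = (48570 + √(-15 + 3483900)/3)*(-1/41576) = (48570 + √3483885/3)*(-1/41576) = -24285/20788 - √3483885/124728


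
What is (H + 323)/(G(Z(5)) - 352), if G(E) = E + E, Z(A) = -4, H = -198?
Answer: -25/72 ≈ -0.34722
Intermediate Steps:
G(E) = 2*E
(H + 323)/(G(Z(5)) - 352) = (-198 + 323)/(2*(-4) - 352) = 125/(-8 - 352) = 125/(-360) = 125*(-1/360) = -25/72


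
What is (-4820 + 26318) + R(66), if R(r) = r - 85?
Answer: 21479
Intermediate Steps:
R(r) = -85 + r
(-4820 + 26318) + R(66) = (-4820 + 26318) + (-85 + 66) = 21498 - 19 = 21479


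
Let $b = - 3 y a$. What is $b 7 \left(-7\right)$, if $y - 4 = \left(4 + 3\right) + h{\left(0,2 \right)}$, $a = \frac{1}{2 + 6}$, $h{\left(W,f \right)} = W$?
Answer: $\frac{1617}{8} \approx 202.13$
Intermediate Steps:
$a = \frac{1}{8} \approx 0.125$
$y = 11$ ($y = 4 + \left(\left(4 + 3\right) + 0\right) = 4 + \left(7 + 0\right) = 4 + 7 = 11$)
$b = - \frac{33}{8}$ ($b = \left(-3\right) 11 \cdot \frac{1}{8} = \left(-33\right) \frac{1}{8} = - \frac{33}{8} \approx -4.125$)
$b 7 \left(-7\right) = - \frac{33 \cdot 7 \left(-7\right)}{8} = \left(- \frac{33}{8}\right) \left(-49\right) = \frac{1617}{8}$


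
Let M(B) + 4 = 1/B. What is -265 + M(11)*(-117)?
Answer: 2116/11 ≈ 192.36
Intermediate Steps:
M(B) = -4 + 1/B
-265 + M(11)*(-117) = -265 + (-4 + 1/11)*(-117) = -265 - 43/11*(-117) = -265 + 5031/11 = 2116/11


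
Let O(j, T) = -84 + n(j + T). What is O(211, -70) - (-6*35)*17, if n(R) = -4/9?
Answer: 31370/9 ≈ 3485.6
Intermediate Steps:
n(R) = -4/9 (n(R) = -4*⅑ = -4/9)
O(j, T) = -760/9 (O(j, T) = -84 - 4/9 = -760/9)
O(211, -70) - (-6*35)*17 = -760/9 - (-6*35)*17 = -760/9 - (-210)*17 = -760/9 - 1*(-3570) = -760/9 + 3570 = 31370/9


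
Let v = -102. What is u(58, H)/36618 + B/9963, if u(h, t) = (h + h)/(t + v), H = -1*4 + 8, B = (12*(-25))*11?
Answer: -328983803/993135087 ≈ -0.33126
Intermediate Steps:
B = -3300 (B = -300*11 = -3300)
H = 4 (H = -4 + 8 = 4)
u(h, t) = 2*h/(-102 + t) (u(h, t) = (h + h)/(t - 102) = (2*h)/(-102 + t) = 2*h/(-102 + t))
u(58, H)/36618 + B/9963 = (2*58/(-102 + 4))/36618 - 3300/9963 = (2*58/(-98))*(1/36618) - 3300*1/9963 = (2*58*(-1/98))*(1/36618) - 1100/3321 = -58/49*1/36618 - 1100/3321 = -29/897141 - 1100/3321 = -328983803/993135087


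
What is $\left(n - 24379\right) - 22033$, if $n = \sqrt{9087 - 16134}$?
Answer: $-46412 + 9 i \sqrt{87} \approx -46412.0 + 83.946 i$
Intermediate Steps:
$n = 9 i \sqrt{87}$ ($n = \sqrt{-7047} = 9 i \sqrt{87} \approx 83.946 i$)
$\left(n - 24379\right) - 22033 = \left(9 i \sqrt{87} - 24379\right) - 22033 = \left(-24379 + 9 i \sqrt{87}\right) - 22033 = -46412 + 9 i \sqrt{87}$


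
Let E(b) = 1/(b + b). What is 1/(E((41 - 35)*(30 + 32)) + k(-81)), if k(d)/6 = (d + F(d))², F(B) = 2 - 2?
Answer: 744/29288305 ≈ 2.5403e-5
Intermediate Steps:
F(B) = 0
E(b) = 1/(2*b)
k(d) = 6*d² (k(d) = 6*(d + 0)² = 6*d²)
1/(E((41 - 35)*(30 + 32)) + k(-81)) = 1/(1/(2*(((41 - 35)*(30 + 32)))) + 6*(-81)²) = 1/(1/(2*((6*62))) + 6*6561) = 1/((½)/372 + 39366) = 1/((½)*(1/372) + 39366) = 1/(1/744 + 39366) = 1/(29288305/744) = 744/29288305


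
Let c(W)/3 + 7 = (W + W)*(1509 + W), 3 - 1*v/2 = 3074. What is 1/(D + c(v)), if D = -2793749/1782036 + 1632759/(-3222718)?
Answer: 2871499746924/490266350426944229027 ≈ 5.8570e-9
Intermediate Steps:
v = -6142 (v = 6 - 2*3074 = 6 - 6148 = -6142)
c(W) = -21 + 6*W*(1509 + W) (c(W) = -21 + 3*((W + W)*(1509 + W)) = -21 + 3*((2*W)*(1509 + W)) = -21 + 3*(2*W*(1509 + W)) = -21 + 6*W*(1509 + W))
D = -5956550253553/2871499746924 (D = -2793749*1/1782036 + 1632759*(-1/3222718) = -2793749/1782036 - 1632759/3222718 = -5956550253553/2871499746924 ≈ -2.0744)
1/(D + c(v)) = 1/(-5956550253553/2871499746924 + (-21 + 6*(-6142)² + 9054*(-6142))) = 1/(-5956550253553/2871499746924 + (-21 + 6*37724164 - 55609668)) = 1/(-5956550253553/2871499746924 + (-21 + 226344984 - 55609668)) = 1/(-5956550253553/2871499746924 + 170735295) = 1/(490266350426944229027/2871499746924) = 2871499746924/490266350426944229027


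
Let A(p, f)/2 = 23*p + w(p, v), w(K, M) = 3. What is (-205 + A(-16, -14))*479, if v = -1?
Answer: -447865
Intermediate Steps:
A(p, f) = 6 + 46*p (A(p, f) = 2*(23*p + 3) = 2*(3 + 23*p) = 6 + 46*p)
(-205 + A(-16, -14))*479 = (-205 + (6 + 46*(-16)))*479 = (-205 + (6 - 736))*479 = (-205 - 730)*479 = -935*479 = -447865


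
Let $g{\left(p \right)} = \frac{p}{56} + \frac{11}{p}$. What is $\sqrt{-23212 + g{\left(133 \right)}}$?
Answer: $\frac{i \sqrt{6568857498}}{532} \approx 152.35 i$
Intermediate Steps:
$g{\left(p \right)} = \frac{11}{p} + \frac{p}{56}$ ($g{\left(p \right)} = p \frac{1}{56} + \frac{11}{p} = \frac{p}{56} + \frac{11}{p} = \frac{11}{p} + \frac{p}{56}$)
$\sqrt{-23212 + g{\left(133 \right)}} = \sqrt{-23212 + \left(\frac{11}{133} + \frac{1}{56} \cdot 133\right)} = \sqrt{-23212 + \left(11 \cdot \frac{1}{133} + \frac{19}{8}\right)} = \sqrt{-23212 + \left(\frac{11}{133} + \frac{19}{8}\right)} = \sqrt{-23212 + \frac{2615}{1064}} = \sqrt{- \frac{24694953}{1064}} = \frac{i \sqrt{6568857498}}{532}$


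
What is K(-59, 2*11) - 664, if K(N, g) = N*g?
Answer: -1962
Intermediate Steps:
K(-59, 2*11) - 664 = -118*11 - 664 = -59*22 - 664 = -1298 - 664 = -1962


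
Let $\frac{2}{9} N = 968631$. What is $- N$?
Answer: $- \frac{8717679}{2} \approx -4.3588 \cdot 10^{6}$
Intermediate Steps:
$N = \frac{8717679}{2}$ ($N = \frac{9}{2} \cdot 968631 = \frac{8717679}{2} \approx 4.3588 \cdot 10^{6}$)
$- N = \left(-1\right) \frac{8717679}{2} = - \frac{8717679}{2}$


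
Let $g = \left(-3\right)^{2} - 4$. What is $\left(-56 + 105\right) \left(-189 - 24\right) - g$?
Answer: $-10442$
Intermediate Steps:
$g = 5$ ($g = 9 - 4 = 5$)
$\left(-56 + 105\right) \left(-189 - 24\right) - g = \left(-56 + 105\right) \left(-189 - 24\right) - 5 = 49 \left(-213\right) - 5 = -10437 - 5 = -10442$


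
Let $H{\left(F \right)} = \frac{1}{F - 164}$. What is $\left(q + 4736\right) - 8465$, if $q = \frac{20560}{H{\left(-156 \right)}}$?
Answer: $-6582929$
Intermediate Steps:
$H{\left(F \right)} = \frac{1}{-164 + F}$
$q = -6579200$ ($q = \frac{20560}{\frac{1}{-164 - 156}} = \frac{20560}{\frac{1}{-320}} = \frac{20560}{- \frac{1}{320}} = 20560 \left(-320\right) = -6579200$)
$\left(q + 4736\right) - 8465 = \left(-6579200 + 4736\right) - 8465 = -6574464 - 8465 = -6582929$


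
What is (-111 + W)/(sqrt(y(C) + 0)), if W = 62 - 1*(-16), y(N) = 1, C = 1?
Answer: -33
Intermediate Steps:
W = 78 (W = 62 + 16 = 78)
(-111 + W)/(sqrt(y(C) + 0)) = (-111 + 78)/(sqrt(1 + 0)) = -33/sqrt(1) = -33/1 = 1*(-33) = -33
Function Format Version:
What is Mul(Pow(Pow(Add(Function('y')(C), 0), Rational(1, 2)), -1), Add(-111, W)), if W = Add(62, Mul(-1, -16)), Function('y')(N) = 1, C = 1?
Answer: -33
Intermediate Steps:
W = 78 (W = Add(62, 16) = 78)
Mul(Pow(Pow(Add(Function('y')(C), 0), Rational(1, 2)), -1), Add(-111, W)) = Mul(Pow(Pow(Add(1, 0), Rational(1, 2)), -1), Add(-111, 78)) = Mul(Pow(Pow(1, Rational(1, 2)), -1), -33) = Mul(Pow(1, -1), -33) = Mul(1, -33) = -33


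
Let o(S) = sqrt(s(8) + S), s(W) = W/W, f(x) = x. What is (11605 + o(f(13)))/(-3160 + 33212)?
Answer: 1055/2732 + sqrt(14)/30052 ≈ 0.38629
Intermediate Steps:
s(W) = 1
o(S) = sqrt(1 + S)
(11605 + o(f(13)))/(-3160 + 33212) = (11605 + sqrt(1 + 13))/(-3160 + 33212) = (11605 + sqrt(14))/30052 = (11605 + sqrt(14))*(1/30052) = 1055/2732 + sqrt(14)/30052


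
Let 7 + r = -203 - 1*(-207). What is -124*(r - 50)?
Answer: 6572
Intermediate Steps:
r = -3 (r = -7 + (-203 - 1*(-207)) = -7 + (-203 + 207) = -7 + 4 = -3)
-124*(r - 50) = -124*(-3 - 50) = -124*(-53) = 6572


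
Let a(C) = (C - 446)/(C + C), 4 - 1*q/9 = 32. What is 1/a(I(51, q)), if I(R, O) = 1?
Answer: -2/445 ≈ -0.0044944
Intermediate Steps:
q = -252 (q = 36 - 9*32 = 36 - 288 = -252)
a(C) = (-446 + C)/(2*C) (a(C) = (-446 + C)/((2*C)) = (-446 + C)*(1/(2*C)) = (-446 + C)/(2*C))
1/a(I(51, q)) = 1/((½)*(-446 + 1)/1) = 1/((½)*1*(-445)) = 1/(-445/2) = -2/445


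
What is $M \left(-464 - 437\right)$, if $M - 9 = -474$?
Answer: $418965$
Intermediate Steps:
$M = -465$ ($M = 9 - 474 = -465$)
$M \left(-464 - 437\right) = - 465 \left(-464 - 437\right) = \left(-465\right) \left(-901\right) = 418965$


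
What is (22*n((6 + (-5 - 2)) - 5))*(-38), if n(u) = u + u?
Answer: 10032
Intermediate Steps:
n(u) = 2*u
(22*n((6 + (-5 - 2)) - 5))*(-38) = (22*(2*((6 + (-5 - 2)) - 5)))*(-38) = (22*(2*((6 - 7) - 5)))*(-38) = (22*(2*(-1 - 5)))*(-38) = (22*(2*(-6)))*(-38) = (22*(-12))*(-38) = -264*(-38) = 10032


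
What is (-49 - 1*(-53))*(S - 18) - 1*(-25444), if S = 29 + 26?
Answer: 25592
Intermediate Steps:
S = 55
(-49 - 1*(-53))*(S - 18) - 1*(-25444) = (-49 - 1*(-53))*(55 - 18) - 1*(-25444) = (-49 + 53)*37 + 25444 = 4*37 + 25444 = 148 + 25444 = 25592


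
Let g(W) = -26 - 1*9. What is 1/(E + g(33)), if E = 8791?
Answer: 1/8756 ≈ 0.00011421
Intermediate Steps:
g(W) = -35 (g(W) = -26 - 9 = -35)
1/(E + g(33)) = 1/(8791 - 35) = 1/8756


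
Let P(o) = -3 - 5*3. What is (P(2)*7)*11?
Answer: -1386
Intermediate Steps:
P(o) = -18 (P(o) = -3 - 15 = -18)
(P(2)*7)*11 = -18*7*11 = -126*11 = -1386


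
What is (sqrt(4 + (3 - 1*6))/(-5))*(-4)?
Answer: 4/5 ≈ 0.80000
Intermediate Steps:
(sqrt(4 + (3 - 1*6))/(-5))*(-4) = (sqrt(4 + (3 - 6))*(-1/5))*(-4) = (sqrt(4 - 3)*(-1/5))*(-4) = (sqrt(1)*(-1/5))*(-4) = (1*(-1/5))*(-4) = -1/5*(-4) = 4/5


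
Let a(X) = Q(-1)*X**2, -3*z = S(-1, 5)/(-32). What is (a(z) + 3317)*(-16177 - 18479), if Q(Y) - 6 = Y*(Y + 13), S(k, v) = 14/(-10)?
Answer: -45981563111/400 ≈ -1.1495e+8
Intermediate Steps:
S(k, v) = -7/5 (S(k, v) = 14*(-1/10) = -7/5)
Q(Y) = 6 + Y*(13 + Y) (Q(Y) = 6 + Y*(Y + 13) = 6 + Y*(13 + Y))
z = -7/480 (z = -(-7)/(15*(-32)) = -(-7)*(-1)/(15*32) = -1/3*7/160 = -7/480 ≈ -0.014583)
a(X) = -6*X**2 (a(X) = (6 + (-1)**2 + 13*(-1))*X**2 = (6 + 1 - 13)*X**2 = -6*X**2)
(a(z) + 3317)*(-16177 - 18479) = (-6*(-7/480)**2 + 3317)*(-16177 - 18479) = (-6*49/230400 + 3317)*(-34656) = (-49/38400 + 3317)*(-34656) = (127372751/38400)*(-34656) = -45981563111/400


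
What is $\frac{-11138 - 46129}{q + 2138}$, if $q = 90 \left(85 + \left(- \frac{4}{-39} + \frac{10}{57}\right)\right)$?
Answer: $- \frac{14144949}{2423816} \approx -5.8358$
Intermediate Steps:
$q = \frac{1895730}{247}$ ($q = 90 \left(85 + \left(\left(-4\right) \left(- \frac{1}{39}\right) + 10 \cdot \frac{1}{57}\right)\right) = 90 \left(85 + \left(\frac{4}{39} + \frac{10}{57}\right)\right) = 90 \left(85 + \frac{206}{741}\right) = 90 \cdot \frac{63191}{741} = \frac{1895730}{247} \approx 7675.0$)
$\frac{-11138 - 46129}{q + 2138} = \frac{-11138 - 46129}{\frac{1895730}{247} + 2138} = - \frac{57267}{\frac{2423816}{247}} = \left(-57267\right) \frac{247}{2423816} = - \frac{14144949}{2423816}$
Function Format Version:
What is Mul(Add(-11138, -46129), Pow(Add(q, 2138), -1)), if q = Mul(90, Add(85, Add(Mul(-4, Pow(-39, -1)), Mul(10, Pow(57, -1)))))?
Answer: Rational(-14144949, 2423816) ≈ -5.8358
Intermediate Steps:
q = Rational(1895730, 247) (q = Mul(90, Add(85, Add(Mul(-4, Rational(-1, 39)), Mul(10, Rational(1, 57))))) = Mul(90, Add(85, Add(Rational(4, 39), Rational(10, 57)))) = Mul(90, Add(85, Rational(206, 741))) = Mul(90, Rational(63191, 741)) = Rational(1895730, 247) ≈ 7675.0)
Mul(Add(-11138, -46129), Pow(Add(q, 2138), -1)) = Mul(Add(-11138, -46129), Pow(Add(Rational(1895730, 247), 2138), -1)) = Mul(-57267, Pow(Rational(2423816, 247), -1)) = Mul(-57267, Rational(247, 2423816)) = Rational(-14144949, 2423816)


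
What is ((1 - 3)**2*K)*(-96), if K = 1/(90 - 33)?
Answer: -128/19 ≈ -6.7368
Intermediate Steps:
K = 1/57 ≈ 0.017544
((1 - 3)**2*K)*(-96) = ((1 - 3)**2*(1/57))*(-96) = ((-2)**2*(1/57))*(-96) = (4*(1/57))*(-96) = (4/57)*(-96) = -128/19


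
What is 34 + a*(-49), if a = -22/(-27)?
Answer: -160/27 ≈ -5.9259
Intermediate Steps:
a = 22/27 (a = -22*(-1/27) = 22/27 ≈ 0.81481)
34 + a*(-49) = 34 + (22/27)*(-49) = 34 - 1078/27 = -160/27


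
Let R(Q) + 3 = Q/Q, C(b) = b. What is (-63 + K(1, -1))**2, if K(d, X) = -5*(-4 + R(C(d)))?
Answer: 1089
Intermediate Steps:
R(Q) = -2 (R(Q) = -3 + Q/Q = -3 + 1 = -2)
K(d, X) = 30 (K(d, X) = -5*(-4 - 2) = -5*(-6) = 30)
(-63 + K(1, -1))**2 = (-63 + 30)**2 = (-33)**2 = 1089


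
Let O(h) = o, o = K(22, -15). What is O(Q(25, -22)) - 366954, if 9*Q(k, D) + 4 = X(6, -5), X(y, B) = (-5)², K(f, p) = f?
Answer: -366932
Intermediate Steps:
X(y, B) = 25
Q(k, D) = 7/3 (Q(k, D) = -4/9 + (⅑)*25 = -4/9 + 25/9 = 7/3)
o = 22
O(h) = 22
O(Q(25, -22)) - 366954 = 22 - 366954 = -366932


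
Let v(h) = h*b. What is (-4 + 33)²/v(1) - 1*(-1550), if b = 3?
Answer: 5491/3 ≈ 1830.3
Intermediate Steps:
v(h) = 3*h (v(h) = h*3 = 3*h)
(-4 + 33)²/v(1) - 1*(-1550) = (-4 + 33)²/((3*1)) - 1*(-1550) = 29²/3 + 1550 = 841*(⅓) + 1550 = 841/3 + 1550 = 5491/3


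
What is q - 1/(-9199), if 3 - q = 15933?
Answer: -146540069/9199 ≈ -15930.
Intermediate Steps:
q = -15930 (q = 3 - 1*15933 = 3 - 15933 = -15930)
q - 1/(-9199) = -15930 - 1/(-9199) = -15930 - 1*(-1/9199) = -15930 + 1/9199 = -146540069/9199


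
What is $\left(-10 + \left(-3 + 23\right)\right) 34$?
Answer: $340$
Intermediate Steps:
$\left(-10 + \left(-3 + 23\right)\right) 34 = \left(-10 + 20\right) 34 = 10 \cdot 34 = 340$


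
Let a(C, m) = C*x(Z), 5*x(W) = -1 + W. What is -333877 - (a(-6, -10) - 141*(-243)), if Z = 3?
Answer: -1840688/5 ≈ -3.6814e+5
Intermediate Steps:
x(W) = -⅕ + W/5 (x(W) = (-1 + W)/5 = -⅕ + W/5)
a(C, m) = 2*C/5 (a(C, m) = C*(-⅕ + (⅕)*3) = C*(-⅕ + ⅗) = C*(⅖) = 2*C/5)
-333877 - (a(-6, -10) - 141*(-243)) = -333877 - ((⅖)*(-6) - 141*(-243)) = -333877 - (-12/5 + 34263) = -333877 - 1*171303/5 = -333877 - 171303/5 = -1840688/5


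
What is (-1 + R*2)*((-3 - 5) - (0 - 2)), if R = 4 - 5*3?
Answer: 138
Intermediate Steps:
R = -11 (R = 4 - 15 = -11)
(-1 + R*2)*((-3 - 5) - (0 - 2)) = (-1 - 11*2)*((-3 - 5) - (0 - 2)) = (-1 - 22)*(-8 - 1*(-2)) = -23*(-8 + 2) = -23*(-6) = 138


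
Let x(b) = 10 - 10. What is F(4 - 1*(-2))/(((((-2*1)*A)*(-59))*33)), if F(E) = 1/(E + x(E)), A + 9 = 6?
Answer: -1/70092 ≈ -1.4267e-5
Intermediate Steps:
x(b) = 0
A = -3 (A = -9 + 6 = -3)
F(E) = 1/E (F(E) = 1/(E + 0) = 1/E)
F(4 - 1*(-2))/(((((-2*1)*A)*(-59))*33)) = 1/((4 - 1*(-2))*((((-2*1*(-3))*(-59))*33))) = 1/((4 + 2)*(((-2*(-3)*(-59))*33))) = 1/(6*(((6*(-59))*33))) = 1/(6*((-354*33))) = (⅙)/(-11682) = (⅙)*(-1/11682) = -1/70092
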